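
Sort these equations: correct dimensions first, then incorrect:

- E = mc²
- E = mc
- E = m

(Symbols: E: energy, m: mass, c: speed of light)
Dimensionally correct: E = mc²
Dimensionally incorrect: E = mc, E = m
Ordered (correct first, then incorrect): E = mc², E = mc, E = m

- E = mc²: LHS [L^2 M T^-2], RHS [L^2 M T^-2] → correct ✓
- E = mc: LHS [L^2 M T^-2], RHS [L M T^-1] → incorrect ✗
- E = m: LHS [L^2 M T^-2], RHS [M] → incorrect ✗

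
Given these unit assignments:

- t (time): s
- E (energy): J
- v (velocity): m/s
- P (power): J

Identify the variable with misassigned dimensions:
P

The variable P (power) should have units W, not J.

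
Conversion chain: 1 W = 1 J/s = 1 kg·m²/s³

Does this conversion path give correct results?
The chain is correct (no errors).

Correct: Watt is Joule per second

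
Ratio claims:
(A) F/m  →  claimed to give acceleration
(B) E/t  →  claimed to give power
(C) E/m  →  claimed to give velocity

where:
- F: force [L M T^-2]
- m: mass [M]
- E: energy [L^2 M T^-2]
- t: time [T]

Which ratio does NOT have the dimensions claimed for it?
(C) E/m does not give velocity

(A) F/m: [L T^-2] = acceleration [L T^-2] ✓
(B) E/t: [L^2 M T^-3] = power [L^2 M T^-3] ✓
(C) E/m: [L^2 T^-2] ≠ velocity [L T^-1] ✗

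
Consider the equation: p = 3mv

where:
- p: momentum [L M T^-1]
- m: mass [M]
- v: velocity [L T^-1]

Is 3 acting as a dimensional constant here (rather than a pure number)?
No

p has dimensions [L M T^-1] and mv already has dimensions [L M T^-1], so the equation balances without 3 contributing any dimensions. 3 is a pure (dimensionless) number; changing or removing it would not affect dimensional consistency.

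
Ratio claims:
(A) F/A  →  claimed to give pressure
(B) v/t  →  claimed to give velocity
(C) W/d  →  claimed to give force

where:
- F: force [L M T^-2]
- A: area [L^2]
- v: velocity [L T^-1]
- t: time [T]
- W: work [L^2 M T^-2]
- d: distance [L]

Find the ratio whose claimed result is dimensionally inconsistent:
(B) v/t does not give velocity

(A) F/A: [L^-1 M T^-2] = pressure [L^-1 M T^-2] ✓
(B) v/t: [L T^-2] ≠ velocity [L T^-1] ✗
(C) W/d: [L M T^-2] = force [L M T^-2] ✓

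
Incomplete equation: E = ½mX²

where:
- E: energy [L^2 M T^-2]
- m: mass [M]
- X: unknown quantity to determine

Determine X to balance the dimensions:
X = v (velocity), dimensions [L T^-1]

E has dimensions [L^2 M T^-2]; the rest of the RHS (½m) has dimensions [M].
So X² must have dimensions [L^2 T^-2], i.e. X has dimensions [L T^-1] — X = v (velocity).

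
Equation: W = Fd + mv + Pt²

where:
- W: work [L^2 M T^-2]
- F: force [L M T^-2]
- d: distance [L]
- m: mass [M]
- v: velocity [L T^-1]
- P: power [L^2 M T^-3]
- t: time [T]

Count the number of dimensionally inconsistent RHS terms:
2

LHS W: [L^2 M T^-2]
- Fd: [L^2 M T^-2] ✓
- mv: [L M T^-1] ✗
- Pt²: [L^2 M T^-1] ✗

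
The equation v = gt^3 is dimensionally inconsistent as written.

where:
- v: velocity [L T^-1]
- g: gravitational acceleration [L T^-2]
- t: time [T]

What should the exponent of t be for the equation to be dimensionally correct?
The exponent of t should be 1: v = gt

The LHS v has dimensions [L T^-1]; t has dimensions [T].
As written, the RHS gt^3 (exponent 3 on t) has dimensions [L T], which does not match.
With exponent 1, the RHS gt has dimensions [L T^-1], matching the LHS.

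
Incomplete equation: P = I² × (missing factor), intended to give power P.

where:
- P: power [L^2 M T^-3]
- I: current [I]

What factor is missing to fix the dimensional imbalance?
R (resistance), dimensions [I^-2 L^2 M T^-3]

P has dimensions [L^2 M T^-3] and I² has dimensions [I^2].
The missing factor must have dimensions [L^2 M T^-3] / [I^2] = [I^-2 L^2 M T^-3], i.e. resistance (R).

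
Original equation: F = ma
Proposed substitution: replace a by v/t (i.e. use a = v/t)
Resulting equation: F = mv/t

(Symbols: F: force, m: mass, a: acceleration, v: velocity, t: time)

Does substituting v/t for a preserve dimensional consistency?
Yes

[a] = [L T^-2] and [v/t] = [L T^-2]. These match, so the substitution replaces a quantity by one of the same dimensions and the result F = mv/t has LHS [L M T^-2] vs RHS [L M T^-2] — still consistent.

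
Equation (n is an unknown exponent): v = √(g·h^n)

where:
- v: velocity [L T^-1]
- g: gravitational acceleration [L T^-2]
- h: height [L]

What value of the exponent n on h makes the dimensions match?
n = 1

v has dimensions [L T^-1]; h has dimensions [L].
With n = 1: √(g·h^1) has dimensions [L T^-1], matching the LHS ✓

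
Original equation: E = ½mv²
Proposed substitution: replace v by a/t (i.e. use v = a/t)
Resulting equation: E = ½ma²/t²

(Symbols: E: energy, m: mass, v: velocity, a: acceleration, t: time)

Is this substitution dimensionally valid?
No

[v] = [L T^-1] and [a/t] = [L T^-3]. These differ, so the substitution replaces a quantity by one of different dimensions and the result E = ½ma²/t² has LHS [L^2 M T^-2] vs RHS [L^2 M T^-6] — inconsistent.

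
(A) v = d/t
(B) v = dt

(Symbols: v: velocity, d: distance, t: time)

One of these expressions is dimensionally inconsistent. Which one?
(B)

(A) v = d/t: LHS [L T^-1], RHS [L T^-1] ✓
(B) v = dt: LHS [L T^-1], RHS [L T] ✗

Expression (B) v = dt is dimensionally incorrect.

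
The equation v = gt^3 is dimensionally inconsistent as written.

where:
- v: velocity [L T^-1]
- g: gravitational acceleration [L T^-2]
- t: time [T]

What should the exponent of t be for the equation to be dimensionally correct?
The exponent of t should be 1: v = gt

The LHS v has dimensions [L T^-1]; t has dimensions [T].
As written, the RHS gt^3 (exponent 3 on t) has dimensions [L T], which does not match.
With exponent 1, the RHS gt has dimensions [L T^-1], matching the LHS.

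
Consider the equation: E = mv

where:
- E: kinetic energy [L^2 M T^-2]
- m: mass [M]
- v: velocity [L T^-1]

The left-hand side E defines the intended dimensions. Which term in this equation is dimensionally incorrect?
The right-hand side term mv

E has dimensions [L^2 M T^-2], but mv has dimensions [L M T^-1], so the term mv is dimensionally wrong for E.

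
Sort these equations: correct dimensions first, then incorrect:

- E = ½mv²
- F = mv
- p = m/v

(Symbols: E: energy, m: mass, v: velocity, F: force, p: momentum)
Dimensionally correct: E = ½mv²
Dimensionally incorrect: F = mv, p = m/v
Ordered (correct first, then incorrect): E = ½mv², F = mv, p = m/v

- E = ½mv²: LHS [L^2 M T^-2], RHS [L^2 M T^-2] → correct ✓
- F = mv: LHS [L M T^-2], RHS [L M T^-1] → incorrect ✗
- p = m/v: LHS [L M T^-1], RHS [L^-1 M T] → incorrect ✗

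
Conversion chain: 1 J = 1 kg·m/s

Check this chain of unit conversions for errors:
The chain is incorrect (it contains an error).

Incorrect: Joule is kg·m²/s², not kg·m/s (that is momentum)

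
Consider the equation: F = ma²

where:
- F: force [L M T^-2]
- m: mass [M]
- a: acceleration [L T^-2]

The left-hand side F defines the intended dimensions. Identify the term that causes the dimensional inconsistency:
The right-hand side term ma²

F has dimensions [L M T^-2], but ma² has dimensions [L^2 M T^-4], so the term ma² is dimensionally wrong for F.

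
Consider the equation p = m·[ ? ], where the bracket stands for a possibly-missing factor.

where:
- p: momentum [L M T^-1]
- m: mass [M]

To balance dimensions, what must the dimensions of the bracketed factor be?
[L T^-1] — velocity (e.g. v)

p has dimensions [L M T^-1]; m has dimensions [M].
The bracketed factor must supply [L M T^-1] / [M] = [L T^-1].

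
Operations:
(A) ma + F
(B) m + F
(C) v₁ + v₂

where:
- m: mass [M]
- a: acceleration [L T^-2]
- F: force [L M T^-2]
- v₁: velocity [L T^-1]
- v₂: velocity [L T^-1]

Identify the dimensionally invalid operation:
(B) m + F

(A) ma + F: ma [L M T^-2] and F [L M T^-2] — same dimensions ✓
(B) m + F: m [M] and F [L M T^-2] — different dimensions cannot be added/subtracted ✗
(C) v₁ + v₂: v₁ [L T^-1] and v₂ [L T^-1] — same dimensions ✓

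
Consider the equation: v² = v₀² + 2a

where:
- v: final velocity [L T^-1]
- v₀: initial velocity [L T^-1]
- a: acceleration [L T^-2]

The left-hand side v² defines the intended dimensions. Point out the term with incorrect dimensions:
The term 2a

Checking each RHS term against the LHS:
- v₀²: [L^2 T^-2] — matches v² [L^2 T^-2] ✓
- 2a: [L T^-2] — does NOT match v² [L^2 T^-2] ✗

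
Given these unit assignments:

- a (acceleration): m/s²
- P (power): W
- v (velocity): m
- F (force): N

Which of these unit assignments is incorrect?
v

The variable v (velocity) should have units m/s, not m.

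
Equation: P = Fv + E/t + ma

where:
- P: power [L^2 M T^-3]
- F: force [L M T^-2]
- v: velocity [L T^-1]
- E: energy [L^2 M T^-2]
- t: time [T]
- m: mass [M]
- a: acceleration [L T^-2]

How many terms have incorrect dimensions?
1

LHS P: [L^2 M T^-3]
- Fv: [L^2 M T^-3] ✓
- E/t: [L^2 M T^-3] ✓
- ma: [L M T^-2] ✗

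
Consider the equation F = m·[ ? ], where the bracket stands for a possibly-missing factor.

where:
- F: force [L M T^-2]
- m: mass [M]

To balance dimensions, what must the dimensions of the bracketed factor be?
[L T^-2] — acceleration (e.g. a)

F has dimensions [L M T^-2]; m has dimensions [M].
The bracketed factor must supply [L M T^-2] / [M] = [L T^-2].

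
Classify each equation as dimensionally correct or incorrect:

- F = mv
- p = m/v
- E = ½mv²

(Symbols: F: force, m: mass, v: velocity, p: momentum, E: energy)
Dimensionally correct: E = ½mv²
Dimensionally incorrect: F = mv, p = m/v
Ordered (correct first, then incorrect): E = ½mv², F = mv, p = m/v

- F = mv: LHS [L M T^-2], RHS [L M T^-1] → incorrect ✗
- p = m/v: LHS [L M T^-1], RHS [L^-1 M T] → incorrect ✗
- E = ½mv²: LHS [L^2 M T^-2], RHS [L^2 M T^-2] → correct ✓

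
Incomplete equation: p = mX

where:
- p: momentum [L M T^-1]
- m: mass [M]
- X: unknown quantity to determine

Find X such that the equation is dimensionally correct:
X = v (velocity), dimensions [L T^-1]

p has dimensions [L M T^-1]; the rest of the RHS (m) has dimensions [M].
So X must have dimensions [L T^-1] — X = v (velocity).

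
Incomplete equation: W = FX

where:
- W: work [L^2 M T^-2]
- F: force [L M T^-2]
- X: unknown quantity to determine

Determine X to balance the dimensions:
X = d (distance), dimensions [L]

W has dimensions [L^2 M T^-2]; the rest of the RHS (F) has dimensions [L M T^-2].
So X must have dimensions [L] — X = d (distance).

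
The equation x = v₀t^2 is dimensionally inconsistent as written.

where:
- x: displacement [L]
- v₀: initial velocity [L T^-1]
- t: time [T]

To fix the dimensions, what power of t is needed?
The exponent of t should be 1: x = v₀t

The LHS x has dimensions [L]; t has dimensions [T].
As written, the RHS v₀t^2 (exponent 2 on t) has dimensions [L T], which does not match.
With exponent 1, the RHS v₀t has dimensions [L], matching the LHS.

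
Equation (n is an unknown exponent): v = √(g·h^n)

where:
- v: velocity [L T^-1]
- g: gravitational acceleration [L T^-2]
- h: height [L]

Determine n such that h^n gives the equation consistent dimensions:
n = 1

v has dimensions [L T^-1]; h has dimensions [L].
With n = 1: √(g·h^1) has dimensions [L T^-1], matching the LHS ✓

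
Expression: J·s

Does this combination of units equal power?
No

The expression J·s has dimensions [L^2 M T^-1], but power has dimensions [L^2 M T^-3].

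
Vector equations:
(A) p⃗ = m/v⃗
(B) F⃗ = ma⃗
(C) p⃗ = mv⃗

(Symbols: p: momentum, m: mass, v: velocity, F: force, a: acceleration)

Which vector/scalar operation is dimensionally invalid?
(A) p⃗ = m/v⃗

(A) p⃗ = m/v⃗: LHS [L M T^-1], RHS [L^-1 M T] ✗ — momentum is mass times velocity; should be mv⃗ (and division by a vector is undefined)
(B) F⃗ = ma⃗: LHS [L M T^-2], RHS [L M T^-2] ✓ — Force and acceleration are vectors, mass is a scalar
(C) p⃗ = mv⃗: LHS [L M T^-1], RHS [L M T^-1] ✓ — mass (scalar) times velocity (vector)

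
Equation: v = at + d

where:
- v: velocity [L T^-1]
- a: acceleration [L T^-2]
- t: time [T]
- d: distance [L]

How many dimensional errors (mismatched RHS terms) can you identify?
1

LHS v: [L T^-1]
- at: [L T^-1] ✓
- d: [L] ✗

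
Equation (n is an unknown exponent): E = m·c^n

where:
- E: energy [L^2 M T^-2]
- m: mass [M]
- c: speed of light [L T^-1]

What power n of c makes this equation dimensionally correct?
n = 2

E has dimensions [L^2 M T^-2]; c has dimensions [L T^-1].
The rest of the RHS has dimensions [M], so c^n must supply [L^2 T^-2].
With n = 2: m·c^2 has dimensions [L^2 M T^-2], matching the LHS ✓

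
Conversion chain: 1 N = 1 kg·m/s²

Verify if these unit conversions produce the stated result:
The chain is correct (no errors).

Correct: Newton is defined as kg·m/s²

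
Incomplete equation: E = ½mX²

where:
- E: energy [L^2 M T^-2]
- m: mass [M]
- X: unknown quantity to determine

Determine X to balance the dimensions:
X = v (velocity), dimensions [L T^-1]

E has dimensions [L^2 M T^-2]; the rest of the RHS (½m) has dimensions [M].
So X² must have dimensions [L^2 T^-2], i.e. X has dimensions [L T^-1] — X = v (velocity).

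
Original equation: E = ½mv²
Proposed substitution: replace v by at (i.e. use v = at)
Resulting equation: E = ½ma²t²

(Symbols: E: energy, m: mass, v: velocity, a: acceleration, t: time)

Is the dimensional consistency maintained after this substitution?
Yes

[v] = [L T^-1] and [at] = [L T^-1]. These match, so the substitution replaces a quantity by one of the same dimensions and the result E = ½ma²t² has LHS [L^2 M T^-2] vs RHS [L^2 M T^-2] — still consistent.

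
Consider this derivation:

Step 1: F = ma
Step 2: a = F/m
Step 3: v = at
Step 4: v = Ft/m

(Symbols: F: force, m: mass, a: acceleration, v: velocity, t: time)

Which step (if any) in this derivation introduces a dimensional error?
No step introduces an error — all steps are dimensionally consistent.

Step 1: F = ma → LHS [L M T^-2], RHS [L M T^-2] ✓
Step 2: a = F/m → LHS [L T^-2], RHS [L T^-2] ✓
Step 3: v = at → LHS [L T^-1], RHS [L T^-1] ✓
Step 4: v = Ft/m → LHS [L T^-1], RHS [L T^-1] ✓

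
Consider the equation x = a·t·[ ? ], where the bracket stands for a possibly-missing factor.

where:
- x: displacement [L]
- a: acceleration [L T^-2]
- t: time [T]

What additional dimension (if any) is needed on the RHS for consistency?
[T] — time (e.g. t)

x has dimensions [L]; a·t has dimensions [L T^-1].
The bracketed factor must supply [L] / [L T^-1] = [T].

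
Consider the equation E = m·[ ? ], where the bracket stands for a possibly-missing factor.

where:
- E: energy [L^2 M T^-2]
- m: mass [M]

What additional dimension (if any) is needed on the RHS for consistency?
[L^2 T^-2] — velocity squared (e.g. v²)

E has dimensions [L^2 M T^-2]; m has dimensions [M].
The bracketed factor must supply [L^2 M T^-2] / [M] = [L^2 T^-2].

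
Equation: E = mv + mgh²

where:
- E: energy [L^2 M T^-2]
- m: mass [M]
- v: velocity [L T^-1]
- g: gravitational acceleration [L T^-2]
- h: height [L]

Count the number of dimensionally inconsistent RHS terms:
2

LHS E: [L^2 M T^-2]
- mv: [L M T^-1] ✗
- mgh²: [L^3 M T^-2] ✗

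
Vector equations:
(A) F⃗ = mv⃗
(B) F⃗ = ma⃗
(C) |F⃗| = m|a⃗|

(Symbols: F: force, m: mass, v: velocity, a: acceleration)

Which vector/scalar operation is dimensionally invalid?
(A) F⃗ = mv⃗

(A) F⃗ = mv⃗: LHS [L M T^-2], RHS [L M T^-1] ✗ — mass times velocity is momentum, not force; should be ma⃗
(B) F⃗ = ma⃗: LHS [L M T^-2], RHS [L M T^-2] ✓ — Force and acceleration are vectors, mass is a scalar
(C) |F⃗| = m|a⃗|: LHS [L M T^-2], RHS [L M T^-2] ✓ — magnitudes of vectors are scalars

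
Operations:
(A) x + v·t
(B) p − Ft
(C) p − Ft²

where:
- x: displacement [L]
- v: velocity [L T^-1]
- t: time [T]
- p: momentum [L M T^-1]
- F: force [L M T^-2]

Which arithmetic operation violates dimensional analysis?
(C) p − Ft²

(A) x + v·t: x [L] and v·t [L] — same dimensions ✓
(B) p − Ft: p [L M T^-1] and Ft [L M T^-1] — same dimensions ✓
(C) p − Ft²: p [L M T^-1] and Ft² [L M] — different dimensions cannot be added/subtracted ✗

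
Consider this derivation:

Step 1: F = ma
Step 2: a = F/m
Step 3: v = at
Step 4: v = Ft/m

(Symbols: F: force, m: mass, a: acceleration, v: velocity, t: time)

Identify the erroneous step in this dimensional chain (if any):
No step introduces an error — all steps are dimensionally consistent.

Step 1: F = ma → LHS [L M T^-2], RHS [L M T^-2] ✓
Step 2: a = F/m → LHS [L T^-2], RHS [L T^-2] ✓
Step 3: v = at → LHS [L T^-1], RHS [L T^-1] ✓
Step 4: v = Ft/m → LHS [L T^-1], RHS [L T^-1] ✓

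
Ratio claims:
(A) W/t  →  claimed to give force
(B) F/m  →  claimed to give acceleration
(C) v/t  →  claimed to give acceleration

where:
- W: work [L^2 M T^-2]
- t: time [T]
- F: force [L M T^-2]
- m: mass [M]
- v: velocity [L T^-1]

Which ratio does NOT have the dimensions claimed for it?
(A) W/t does not give force

(A) W/t: [L^2 M T^-3] ≠ force [L M T^-2] ✗
(B) F/m: [L T^-2] = acceleration [L T^-2] ✓
(C) v/t: [L T^-2] = acceleration [L T^-2] ✓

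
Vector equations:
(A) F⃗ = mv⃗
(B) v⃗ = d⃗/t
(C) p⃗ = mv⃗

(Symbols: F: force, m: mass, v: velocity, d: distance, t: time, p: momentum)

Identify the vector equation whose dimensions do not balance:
(A) F⃗ = mv⃗

(A) F⃗ = mv⃗: LHS [L M T^-2], RHS [L M T^-1] ✗ — mass times velocity is momentum, not force; should be ma⃗
(B) v⃗ = d⃗/t: LHS [L T^-1], RHS [L T^-1] ✓ — displacement (vector) divided by time (scalar)
(C) p⃗ = mv⃗: LHS [L M T^-1], RHS [L M T^-1] ✓ — mass (scalar) times velocity (vector)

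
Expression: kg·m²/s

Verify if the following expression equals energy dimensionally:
No

The expression kg·m²/s has dimensions [L^2 M T^-1], but energy has dimensions [L^2 M T^-2].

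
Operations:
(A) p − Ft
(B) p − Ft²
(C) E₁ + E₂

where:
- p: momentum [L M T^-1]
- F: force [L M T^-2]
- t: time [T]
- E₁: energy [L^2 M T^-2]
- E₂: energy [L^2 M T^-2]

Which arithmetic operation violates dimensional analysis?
(B) p − Ft²

(A) p − Ft: p [L M T^-1] and Ft [L M T^-1] — same dimensions ✓
(B) p − Ft²: p [L M T^-1] and Ft² [L M] — different dimensions cannot be added/subtracted ✗
(C) E₁ + E₂: E₁ [L^2 M T^-2] and E₂ [L^2 M T^-2] — same dimensions ✓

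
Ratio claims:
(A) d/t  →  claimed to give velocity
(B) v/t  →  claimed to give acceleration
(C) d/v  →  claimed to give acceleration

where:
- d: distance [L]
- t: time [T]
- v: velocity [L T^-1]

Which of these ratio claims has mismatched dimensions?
(C) d/v does not give acceleration

(A) d/t: [L T^-1] = velocity [L T^-1] ✓
(B) v/t: [L T^-2] = acceleration [L T^-2] ✓
(C) d/v: [T] ≠ acceleration [L T^-2] ✗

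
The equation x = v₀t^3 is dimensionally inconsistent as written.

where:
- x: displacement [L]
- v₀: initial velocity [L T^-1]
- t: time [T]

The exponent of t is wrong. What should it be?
The exponent of t should be 1: x = v₀t

The LHS x has dimensions [L]; t has dimensions [T].
As written, the RHS v₀t^3 (exponent 3 on t) has dimensions [L T^2], which does not match.
With exponent 1, the RHS v₀t has dimensions [L], matching the LHS.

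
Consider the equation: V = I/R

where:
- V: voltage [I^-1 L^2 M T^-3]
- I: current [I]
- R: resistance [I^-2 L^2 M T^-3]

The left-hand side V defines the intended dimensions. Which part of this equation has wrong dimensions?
The right-hand side term I/R

V has dimensions [I^-1 L^2 M T^-3], but I/R has dimensions [I^3 L^-2 M^-1 T^3], so the term I/R is dimensionally wrong for V.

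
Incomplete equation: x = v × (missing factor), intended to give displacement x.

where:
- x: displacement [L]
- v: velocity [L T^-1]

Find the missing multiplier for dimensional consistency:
t (time), dimensions [T]

x has dimensions [L] and v has dimensions [L T^-1].
The missing factor must have dimensions [L] / [L T^-1] = [T], i.e. time (t).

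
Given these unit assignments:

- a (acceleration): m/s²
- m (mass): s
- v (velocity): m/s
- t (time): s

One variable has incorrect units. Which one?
m

The variable m (mass) should have units kg, not s.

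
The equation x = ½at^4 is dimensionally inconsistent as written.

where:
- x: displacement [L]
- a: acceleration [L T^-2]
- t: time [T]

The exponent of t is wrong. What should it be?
The exponent of t should be 2: x = ½at^2

The LHS x has dimensions [L]; t has dimensions [T].
As written, the RHS ½at^4 (exponent 4 on t) has dimensions [L T^2], which does not match.
With exponent 2, the RHS ½at^2 has dimensions [L], matching the LHS.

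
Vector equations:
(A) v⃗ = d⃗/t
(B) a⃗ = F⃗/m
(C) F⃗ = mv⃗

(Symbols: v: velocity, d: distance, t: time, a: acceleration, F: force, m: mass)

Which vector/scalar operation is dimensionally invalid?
(C) F⃗ = mv⃗

(A) v⃗ = d⃗/t: LHS [L T^-1], RHS [L T^-1] ✓ — displacement (vector) divided by time (scalar)
(B) a⃗ = F⃗/m: LHS [L T^-2], RHS [L T^-2] ✓ — force (vector) divided by mass (scalar)
(C) F⃗ = mv⃗: LHS [L M T^-2], RHS [L M T^-1] ✗ — mass times velocity is momentum, not force; should be ma⃗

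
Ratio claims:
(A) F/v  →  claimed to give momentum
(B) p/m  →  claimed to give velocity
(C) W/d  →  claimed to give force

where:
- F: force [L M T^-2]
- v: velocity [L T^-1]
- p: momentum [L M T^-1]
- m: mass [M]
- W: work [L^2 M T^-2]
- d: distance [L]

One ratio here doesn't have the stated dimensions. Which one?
(A) F/v does not give momentum

(A) F/v: [M T^-1] ≠ momentum [L M T^-1] ✗
(B) p/m: [L T^-1] = velocity [L T^-1] ✓
(C) W/d: [L M T^-2] = force [L M T^-2] ✓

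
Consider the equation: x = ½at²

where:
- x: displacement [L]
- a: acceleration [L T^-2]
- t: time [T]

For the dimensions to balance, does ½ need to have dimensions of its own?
No

x has dimensions [L] and at² already has dimensions [L], so the equation balances without ½ contributing any dimensions. ½ is a pure (dimensionless) number; changing or removing it would not affect dimensional consistency.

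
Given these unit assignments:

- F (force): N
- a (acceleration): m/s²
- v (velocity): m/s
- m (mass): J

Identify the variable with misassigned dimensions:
m

The variable m (mass) should have units kg, not J.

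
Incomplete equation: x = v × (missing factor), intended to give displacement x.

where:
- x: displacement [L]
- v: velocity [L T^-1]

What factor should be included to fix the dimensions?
t (time), dimensions [T]

x has dimensions [L] and v has dimensions [L T^-1].
The missing factor must have dimensions [L] / [L T^-1] = [T], i.e. time (t).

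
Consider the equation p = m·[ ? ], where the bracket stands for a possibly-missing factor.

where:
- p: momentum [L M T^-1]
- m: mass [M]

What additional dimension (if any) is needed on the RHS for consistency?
[L T^-1] — velocity (e.g. v)

p has dimensions [L M T^-1]; m has dimensions [M].
The bracketed factor must supply [L M T^-1] / [M] = [L T^-1].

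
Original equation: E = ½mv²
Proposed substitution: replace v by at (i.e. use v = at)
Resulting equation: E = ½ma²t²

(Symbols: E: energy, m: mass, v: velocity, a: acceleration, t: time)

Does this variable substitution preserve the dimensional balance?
Yes

[v] = [L T^-1] and [at] = [L T^-1]. These match, so the substitution replaces a quantity by one of the same dimensions and the result E = ½ma²t² has LHS [L^2 M T^-2] vs RHS [L^2 M T^-2] — still consistent.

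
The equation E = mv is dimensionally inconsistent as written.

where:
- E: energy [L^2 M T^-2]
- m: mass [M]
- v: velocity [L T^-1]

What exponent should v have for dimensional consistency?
The exponent of v should be 2: E = mv^2

The LHS E has dimensions [L^2 M T^-2]; v has dimensions [L T^-1].
As written, the RHS mv (exponent 1 on v) has dimensions [L M T^-1], which does not match.
With exponent 2, the RHS mv^2 has dimensions [L^2 M T^-2], matching the LHS.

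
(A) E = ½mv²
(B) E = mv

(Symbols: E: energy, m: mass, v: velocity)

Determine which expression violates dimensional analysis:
(B)

(A) E = ½mv²: LHS [L^2 M T^-2], RHS [L^2 M T^-2] ✓
(B) E = mv: LHS [L^2 M T^-2], RHS [L M T^-1] ✗

Expression (B) E = mv is dimensionally incorrect.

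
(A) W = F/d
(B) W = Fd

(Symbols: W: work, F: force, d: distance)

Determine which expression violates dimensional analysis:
(A)

(A) W = F/d: LHS [L^2 M T^-2], RHS [M T^-2] ✗
(B) W = Fd: LHS [L^2 M T^-2], RHS [L^2 M T^-2] ✓

Expression (A) W = F/d is dimensionally incorrect.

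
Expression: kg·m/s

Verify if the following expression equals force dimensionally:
No

The expression kg·m/s has dimensions [L M T^-1], but force has dimensions [L M T^-2].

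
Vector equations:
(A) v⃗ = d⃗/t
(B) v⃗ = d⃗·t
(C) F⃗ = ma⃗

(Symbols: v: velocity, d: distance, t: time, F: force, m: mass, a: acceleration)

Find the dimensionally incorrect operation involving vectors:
(B) v⃗ = d⃗·t

(A) v⃗ = d⃗/t: LHS [L T^-1], RHS [L T^-1] ✓ — displacement (vector) divided by time (scalar)
(B) v⃗ = d⃗·t: LHS [L T^-1], RHS [L T] ✗ — velocity is displacement per time; should be d⃗/t
(C) F⃗ = ma⃗: LHS [L M T^-2], RHS [L M T^-2] ✓ — Force and acceleration are vectors, mass is a scalar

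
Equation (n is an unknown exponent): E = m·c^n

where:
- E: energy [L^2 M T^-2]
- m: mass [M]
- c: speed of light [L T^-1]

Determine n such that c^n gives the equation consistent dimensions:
n = 2

E has dimensions [L^2 M T^-2]; c has dimensions [L T^-1].
The rest of the RHS has dimensions [M], so c^n must supply [L^2 T^-2].
With n = 2: m·c^2 has dimensions [L^2 M T^-2], matching the LHS ✓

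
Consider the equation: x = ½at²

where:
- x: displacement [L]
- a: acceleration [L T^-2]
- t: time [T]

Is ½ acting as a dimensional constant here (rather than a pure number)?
No

x has dimensions [L] and at² already has dimensions [L], so the equation balances without ½ contributing any dimensions. ½ is a pure (dimensionless) number; changing or removing it would not affect dimensional consistency.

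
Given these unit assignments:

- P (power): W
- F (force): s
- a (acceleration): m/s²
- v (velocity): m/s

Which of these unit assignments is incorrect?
F

The variable F (force) should have units N, not s.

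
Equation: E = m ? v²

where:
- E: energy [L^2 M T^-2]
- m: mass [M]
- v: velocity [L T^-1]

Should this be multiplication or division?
multiplication (×): E = m × v²

E [L^2 M T^-2]; m [M]; v² [L^2 T^-2].
m × v² → [L^2 M T^-2] ✓
m ÷ v² → [L^-2 M T^2] ✗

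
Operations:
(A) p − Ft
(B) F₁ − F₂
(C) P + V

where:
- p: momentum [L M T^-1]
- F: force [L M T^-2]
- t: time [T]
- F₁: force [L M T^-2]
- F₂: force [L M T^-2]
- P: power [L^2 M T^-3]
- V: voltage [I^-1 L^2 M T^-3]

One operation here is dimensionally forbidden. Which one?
(C) P + V

(A) p − Ft: p [L M T^-1] and Ft [L M T^-1] — same dimensions ✓
(B) F₁ − F₂: F₁ [L M T^-2] and F₂ [L M T^-2] — same dimensions ✓
(C) P + V: P [L^2 M T^-3] and V [I^-1 L^2 M T^-3] — different dimensions cannot be added/subtracted ✗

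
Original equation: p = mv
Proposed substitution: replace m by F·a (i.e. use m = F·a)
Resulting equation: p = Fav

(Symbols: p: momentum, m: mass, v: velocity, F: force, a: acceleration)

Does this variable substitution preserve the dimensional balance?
No

[m] = [M] and [F·a] = [L^2 M T^-4]. These differ, so the substitution replaces a quantity by one of different dimensions and the result p = Fav has LHS [L M T^-1] vs RHS [L^3 M T^-5] — inconsistent.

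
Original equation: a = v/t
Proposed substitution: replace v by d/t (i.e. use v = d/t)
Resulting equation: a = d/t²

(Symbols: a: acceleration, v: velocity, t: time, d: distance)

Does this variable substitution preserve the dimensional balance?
Yes

[v] = [L T^-1] and [d/t] = [L T^-1]. These match, so the substitution replaces a quantity by one of the same dimensions and the result a = d/t² has LHS [L T^-2] vs RHS [L T^-2] — still consistent.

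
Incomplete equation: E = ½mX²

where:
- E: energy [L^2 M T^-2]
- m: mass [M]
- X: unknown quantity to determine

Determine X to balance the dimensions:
X = v (velocity), dimensions [L T^-1]

E has dimensions [L^2 M T^-2]; the rest of the RHS (½m) has dimensions [M].
So X² must have dimensions [L^2 T^-2], i.e. X has dimensions [L T^-1] — X = v (velocity).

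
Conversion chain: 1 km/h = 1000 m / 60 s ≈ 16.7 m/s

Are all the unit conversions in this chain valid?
The chain is incorrect (it contains an error).

Incorrect: 1 h = 3600 s, not 60 s (1 km/h ≈ 0.278 m/s)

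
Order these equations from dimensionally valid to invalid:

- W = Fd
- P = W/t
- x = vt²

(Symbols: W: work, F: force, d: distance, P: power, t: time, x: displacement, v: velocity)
Dimensionally correct: W = Fd, P = W/t
Dimensionally incorrect: x = vt²
Ordered (correct first, then incorrect): W = Fd, P = W/t, x = vt²

- W = Fd: LHS [L^2 M T^-2], RHS [L^2 M T^-2] → correct ✓
- P = W/t: LHS [L^2 M T^-3], RHS [L^2 M T^-3] → correct ✓
- x = vt²: LHS [L], RHS [L T] → incorrect ✗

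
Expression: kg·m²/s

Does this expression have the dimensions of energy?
No

The expression kg·m²/s has dimensions [L^2 M T^-1], but energy has dimensions [L^2 M T^-2].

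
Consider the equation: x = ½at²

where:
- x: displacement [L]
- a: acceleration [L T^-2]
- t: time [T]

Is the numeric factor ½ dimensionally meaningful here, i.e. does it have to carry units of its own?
No

x has dimensions [L] and at² already has dimensions [L], so the equation balances without ½ contributing any dimensions. ½ is a pure (dimensionless) number; changing or removing it would not affect dimensional consistency.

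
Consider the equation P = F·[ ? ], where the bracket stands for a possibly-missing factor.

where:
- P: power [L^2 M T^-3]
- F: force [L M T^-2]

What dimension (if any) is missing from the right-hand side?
[L T^-1] — velocity (e.g. v)

P has dimensions [L^2 M T^-3]; F has dimensions [L M T^-2].
The bracketed factor must supply [L^2 M T^-3] / [L M T^-2] = [L T^-1].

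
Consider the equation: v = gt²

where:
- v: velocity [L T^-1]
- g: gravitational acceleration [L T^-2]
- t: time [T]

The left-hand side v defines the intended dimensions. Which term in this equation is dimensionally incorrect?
The right-hand side term gt²

v has dimensions [L T^-1], but gt² has dimensions [L], so the term gt² is dimensionally wrong for v.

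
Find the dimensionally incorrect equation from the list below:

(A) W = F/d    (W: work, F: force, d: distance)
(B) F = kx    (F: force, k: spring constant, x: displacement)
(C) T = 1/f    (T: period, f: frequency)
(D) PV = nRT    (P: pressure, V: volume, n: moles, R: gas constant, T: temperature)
(A) W = F/d

The equation (A) W = F/d is dimensionally incorrect.

LHS (W): [L^2 M T^-2]
RHS (F/d): [M T^-2] ✗

The dimensions do not match. The other three equations balance.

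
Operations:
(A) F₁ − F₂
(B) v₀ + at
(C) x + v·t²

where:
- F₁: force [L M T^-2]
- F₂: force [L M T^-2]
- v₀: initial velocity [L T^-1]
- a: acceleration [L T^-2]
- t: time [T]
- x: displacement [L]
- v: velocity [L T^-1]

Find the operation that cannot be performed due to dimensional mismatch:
(C) x + v·t²

(A) F₁ − F₂: F₁ [L M T^-2] and F₂ [L M T^-2] — same dimensions ✓
(B) v₀ + at: v₀ [L T^-1] and at [L T^-1] — same dimensions ✓
(C) x + v·t²: x [L] and v·t² [L T] — different dimensions cannot be added/subtracted ✗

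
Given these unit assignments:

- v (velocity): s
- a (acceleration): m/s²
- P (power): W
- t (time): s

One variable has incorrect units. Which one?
v

The variable v (velocity) should have units m/s, not s.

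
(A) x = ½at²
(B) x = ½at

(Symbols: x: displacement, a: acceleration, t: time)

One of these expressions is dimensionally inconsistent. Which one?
(B)

(A) x = ½at²: LHS [L], RHS [L] ✓
(B) x = ½at: LHS [L], RHS [L T^-1] ✗

Expression (B) x = ½at is dimensionally incorrect.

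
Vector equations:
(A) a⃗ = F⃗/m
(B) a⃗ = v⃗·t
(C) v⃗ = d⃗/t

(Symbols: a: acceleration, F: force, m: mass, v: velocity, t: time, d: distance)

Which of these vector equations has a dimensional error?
(B) a⃗ = v⃗·t

(A) a⃗ = F⃗/m: LHS [L T^-2], RHS [L T^-2] ✓ — force (vector) divided by mass (scalar)
(B) a⃗ = v⃗·t: LHS [L T^-2], RHS [L] ✗ — acceleration is velocity per time; should be v⃗/t
(C) v⃗ = d⃗/t: LHS [L T^-1], RHS [L T^-1] ✓ — displacement (vector) divided by time (scalar)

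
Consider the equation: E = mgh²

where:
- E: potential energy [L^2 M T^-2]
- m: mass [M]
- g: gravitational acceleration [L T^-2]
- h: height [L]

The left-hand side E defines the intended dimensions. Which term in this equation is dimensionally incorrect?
The right-hand side term mgh²

E has dimensions [L^2 M T^-2], but mgh² has dimensions [L^3 M T^-2], so the term mgh² is dimensionally wrong for E.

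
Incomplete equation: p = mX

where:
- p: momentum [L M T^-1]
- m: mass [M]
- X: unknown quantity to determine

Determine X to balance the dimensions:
X = v (velocity), dimensions [L T^-1]

p has dimensions [L M T^-1]; the rest of the RHS (m) has dimensions [M].
So X must have dimensions [L T^-1] — X = v (velocity).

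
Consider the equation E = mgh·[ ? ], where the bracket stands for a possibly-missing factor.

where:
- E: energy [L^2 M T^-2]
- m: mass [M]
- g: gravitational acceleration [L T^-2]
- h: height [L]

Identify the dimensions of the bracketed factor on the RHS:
Nothing is missing — the bracketed factor must be dimensionless.

E has dimensions [L^2 M T^-2] and mgh already has dimensions [L^2 M T^-2], so E = mgh is dimensionally complete.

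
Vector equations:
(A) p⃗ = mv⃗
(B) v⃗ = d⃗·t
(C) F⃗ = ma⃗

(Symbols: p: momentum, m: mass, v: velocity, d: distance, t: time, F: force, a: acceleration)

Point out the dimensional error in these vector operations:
(B) v⃗ = d⃗·t

(A) p⃗ = mv⃗: LHS [L M T^-1], RHS [L M T^-1] ✓ — mass (scalar) times velocity (vector)
(B) v⃗ = d⃗·t: LHS [L T^-1], RHS [L T] ✗ — velocity is displacement per time; should be d⃗/t
(C) F⃗ = ma⃗: LHS [L M T^-2], RHS [L M T^-2] ✓ — Force and acceleration are vectors, mass is a scalar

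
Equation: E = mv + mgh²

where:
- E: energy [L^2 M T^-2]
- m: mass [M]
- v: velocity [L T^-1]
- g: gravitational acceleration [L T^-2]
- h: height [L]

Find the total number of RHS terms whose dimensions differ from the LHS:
2

LHS E: [L^2 M T^-2]
- mv: [L M T^-1] ✗
- mgh²: [L^3 M T^-2] ✗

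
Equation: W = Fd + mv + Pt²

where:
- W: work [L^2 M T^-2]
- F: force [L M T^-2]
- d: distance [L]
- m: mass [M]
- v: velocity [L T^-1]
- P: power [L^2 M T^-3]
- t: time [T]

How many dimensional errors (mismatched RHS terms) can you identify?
2

LHS W: [L^2 M T^-2]
- Fd: [L^2 M T^-2] ✓
- mv: [L M T^-1] ✗
- Pt²: [L^2 M T^-1] ✗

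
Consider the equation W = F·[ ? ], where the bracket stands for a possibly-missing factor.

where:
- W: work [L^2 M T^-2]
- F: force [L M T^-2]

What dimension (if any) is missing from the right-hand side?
[L] — length (e.g. a distance d)

W has dimensions [L^2 M T^-2]; F has dimensions [L M T^-2].
The bracketed factor must supply [L^2 M T^-2] / [L M T^-2] = [L].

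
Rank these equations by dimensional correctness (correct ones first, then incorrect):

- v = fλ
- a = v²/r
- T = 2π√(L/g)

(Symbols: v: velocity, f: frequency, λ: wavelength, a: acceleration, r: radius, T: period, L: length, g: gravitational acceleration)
Dimensionally correct: v = fλ, a = v²/r, T = 2π√(L/g)
Dimensionally incorrect: none
Ordered (correct first, then incorrect): v = fλ, a = v²/r, T = 2π√(L/g)

- v = fλ: LHS [L T^-1], RHS [L T^-1] → correct ✓
- a = v²/r: LHS [L T^-2], RHS [L T^-2] → correct ✓
- T = 2π√(L/g): LHS [T], RHS [T] → correct ✓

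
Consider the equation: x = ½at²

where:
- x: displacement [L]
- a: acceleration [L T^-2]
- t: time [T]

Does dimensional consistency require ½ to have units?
No

x has dimensions [L] and at² already has dimensions [L], so the equation balances without ½ contributing any dimensions. ½ is a pure (dimensionless) number; changing or removing it would not affect dimensional consistency.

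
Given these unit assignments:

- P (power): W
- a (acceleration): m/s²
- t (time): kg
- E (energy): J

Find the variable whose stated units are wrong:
t

The variable t (time) should have units s, not kg.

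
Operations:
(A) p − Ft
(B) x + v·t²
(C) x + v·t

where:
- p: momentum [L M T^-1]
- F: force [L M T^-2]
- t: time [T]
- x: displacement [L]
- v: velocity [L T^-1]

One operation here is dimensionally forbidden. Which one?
(B) x + v·t²

(A) p − Ft: p [L M T^-1] and Ft [L M T^-1] — same dimensions ✓
(B) x + v·t²: x [L] and v·t² [L T] — different dimensions cannot be added/subtracted ✗
(C) x + v·t: x [L] and v·t [L] — same dimensions ✓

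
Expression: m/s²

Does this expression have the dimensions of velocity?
No

The expression m/s² has dimensions [L T^-2], but velocity has dimensions [L T^-1].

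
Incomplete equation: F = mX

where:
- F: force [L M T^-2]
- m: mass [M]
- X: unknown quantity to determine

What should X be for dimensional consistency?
X = a (acceleration), dimensions [L T^-2]

F has dimensions [L M T^-2]; the rest of the RHS (m) has dimensions [M].
So X must have dimensions [L T^-2] — X = a (acceleration).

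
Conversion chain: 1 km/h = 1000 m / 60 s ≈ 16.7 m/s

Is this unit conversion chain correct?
The chain is incorrect (it contains an error).

Incorrect: 1 h = 3600 s, not 60 s (1 km/h ≈ 0.278 m/s)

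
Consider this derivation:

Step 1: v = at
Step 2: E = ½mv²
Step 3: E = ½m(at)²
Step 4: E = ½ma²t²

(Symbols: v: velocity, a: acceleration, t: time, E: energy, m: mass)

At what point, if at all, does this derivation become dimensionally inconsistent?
No step introduces an error — all steps are dimensionally consistent.

Step 1: v = at → LHS [L T^-1], RHS [L T^-1] ✓
Step 2: E = ½mv² → LHS [L^2 M T^-2], RHS [L^2 M T^-2] ✓
Step 3: E = ½m(at)² → LHS [L^2 M T^-2], RHS [L^2 M T^-2] ✓
Step 4: E = ½ma²t² → LHS [L^2 M T^-2], RHS [L^2 M T^-2] ✓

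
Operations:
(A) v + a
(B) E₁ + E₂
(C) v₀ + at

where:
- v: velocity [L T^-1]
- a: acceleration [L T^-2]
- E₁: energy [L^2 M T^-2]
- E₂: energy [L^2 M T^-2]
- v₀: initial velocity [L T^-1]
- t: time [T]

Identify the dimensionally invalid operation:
(A) v + a

(A) v + a: v [L T^-1] and a [L T^-2] — different dimensions cannot be added/subtracted ✗
(B) E₁ + E₂: E₁ [L^2 M T^-2] and E₂ [L^2 M T^-2] — same dimensions ✓
(C) v₀ + at: v₀ [L T^-1] and at [L T^-1] — same dimensions ✓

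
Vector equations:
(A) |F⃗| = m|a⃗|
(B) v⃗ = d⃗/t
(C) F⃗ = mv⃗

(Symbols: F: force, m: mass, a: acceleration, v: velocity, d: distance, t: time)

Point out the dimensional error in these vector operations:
(C) F⃗ = mv⃗

(A) |F⃗| = m|a⃗|: LHS [L M T^-2], RHS [L M T^-2] ✓ — magnitudes of vectors are scalars
(B) v⃗ = d⃗/t: LHS [L T^-1], RHS [L T^-1] ✓ — displacement (vector) divided by time (scalar)
(C) F⃗ = mv⃗: LHS [L M T^-2], RHS [L M T^-1] ✗ — mass times velocity is momentum, not force; should be ma⃗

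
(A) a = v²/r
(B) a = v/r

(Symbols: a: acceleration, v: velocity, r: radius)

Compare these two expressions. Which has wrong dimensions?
(B)

(A) a = v²/r: LHS [L T^-2], RHS [L T^-2] ✓
(B) a = v/r: LHS [L T^-2], RHS [T^-1] ✗

Expression (B) a = v/r is dimensionally incorrect.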